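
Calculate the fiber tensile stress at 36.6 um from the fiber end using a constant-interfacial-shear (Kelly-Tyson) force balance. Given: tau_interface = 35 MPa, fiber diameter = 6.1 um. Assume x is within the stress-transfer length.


Force balance: sigma_f * (pi*d^2/4) = tau * (pi*d) * x  ->  sigma_f = 4 * tau * x / d
sigma_f = 4 * 35 * 36.6 / 6.1 = 840.0 MPa

840.0 MPa


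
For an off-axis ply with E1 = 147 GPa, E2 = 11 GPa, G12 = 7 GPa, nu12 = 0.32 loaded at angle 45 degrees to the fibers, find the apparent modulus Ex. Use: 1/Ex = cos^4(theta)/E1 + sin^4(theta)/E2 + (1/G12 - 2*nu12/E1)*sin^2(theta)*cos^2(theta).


cos^4(45) = 0.25, sin^4(45) = 0.25, sin^2(45)*cos^2(45) = 0.25
1/G12 - 2*nu12/E1 = 1/7 - 2*0.32/147 = 0.138503 GPa^-1
1/Ex = 0.25/147 + 0.25/11 + 0.138503*0.25 = 0.0590538 GPa^-1
Ex = 16.93 GPa

16.93 GPa


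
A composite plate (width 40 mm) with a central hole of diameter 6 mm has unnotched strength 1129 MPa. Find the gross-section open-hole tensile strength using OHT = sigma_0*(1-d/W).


OHT = sigma_0*(1-d/W) = 1129*(1-6/40) = 959.7 MPa

959.7 MPa


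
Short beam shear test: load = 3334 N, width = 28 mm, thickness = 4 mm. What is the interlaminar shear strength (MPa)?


ILSS = 3F/(4bh) = 3*3334/(4*28*4) = 22.33 MPa

22.33 MPa


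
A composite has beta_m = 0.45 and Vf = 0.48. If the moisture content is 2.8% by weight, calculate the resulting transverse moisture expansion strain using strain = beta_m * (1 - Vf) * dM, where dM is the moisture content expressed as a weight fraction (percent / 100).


dM = 2.8/100 = 0.028
strain = beta_m * (1-Vf) * dM = 0.45 * 0.52 * 0.028 = 0.006552

0.006552


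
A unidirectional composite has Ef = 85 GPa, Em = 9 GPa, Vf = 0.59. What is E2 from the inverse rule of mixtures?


1/E2 = Vf/Ef + (1-Vf)/Em = 0.59/85 + 0.41/9
E2 = 19.05 GPa

19.05 GPa


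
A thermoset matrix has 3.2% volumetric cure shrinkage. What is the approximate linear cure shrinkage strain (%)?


Linear shrinkage ≈ vol_shrink/3 = 3.2/3 = 1.067%

1.067%


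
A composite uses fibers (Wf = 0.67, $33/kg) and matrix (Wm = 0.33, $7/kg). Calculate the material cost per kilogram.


Cost = cost_f*Wf + cost_m*Wm = 33*0.67 + 7*0.33 = $24.42/kg

$24.42/kg


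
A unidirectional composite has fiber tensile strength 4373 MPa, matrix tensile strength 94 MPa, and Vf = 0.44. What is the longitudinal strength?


sigma_1 = sigma_f*Vf + sigma_m*(1-Vf) = 4373*0.44 + 94*0.56 = 1976.8 MPa

1976.8 MPa


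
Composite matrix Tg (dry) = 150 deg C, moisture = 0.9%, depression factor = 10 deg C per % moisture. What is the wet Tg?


Tg_wet = Tg_dry - k*moisture = 150 - 10*0.9 = 141.0 deg C

141.0 deg C


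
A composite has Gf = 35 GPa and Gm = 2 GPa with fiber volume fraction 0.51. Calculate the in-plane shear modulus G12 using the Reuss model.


1/G12 = Vf/Gf + (1-Vf)/Gm = 0.51/35 + 0.49/2
G12 = 3.85 GPa

3.85 GPa


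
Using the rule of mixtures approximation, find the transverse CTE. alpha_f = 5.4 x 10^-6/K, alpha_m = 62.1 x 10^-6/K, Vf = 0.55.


alpha_2 = alpha_f*Vf + alpha_m*(1-Vf) = 5.4*0.55 + 62.1*0.45 = 30.9 x 10^-6/K

30.9 x 10^-6/K


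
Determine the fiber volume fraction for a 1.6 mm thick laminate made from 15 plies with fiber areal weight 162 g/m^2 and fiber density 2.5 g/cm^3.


Vf = n * FAW / (rho_f * h * 1000) = 15 * 162 / (2.5 * 1.6 * 1000) = 0.6075

0.6075


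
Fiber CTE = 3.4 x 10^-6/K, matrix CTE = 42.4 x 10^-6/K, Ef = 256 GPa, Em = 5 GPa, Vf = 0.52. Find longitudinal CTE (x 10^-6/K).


E1 = Ef*Vf + Em*(1-Vf) = 135.52
alpha_1 = (alpha_f*Ef*Vf + alpha_m*Em*(1-Vf))/E1 = 4.09 x 10^-6/K

4.09 x 10^-6/K


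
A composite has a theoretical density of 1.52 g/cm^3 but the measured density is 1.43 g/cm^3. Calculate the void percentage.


Void% = (rho_theo - rho_actual)/rho_theo * 100 = (1.52 - 1.43)/1.52 * 100 = 5.92%

5.92%


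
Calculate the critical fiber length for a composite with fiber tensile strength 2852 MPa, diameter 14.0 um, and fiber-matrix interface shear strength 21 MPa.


Lc = sigma_f * d / (2 * tau_i) = 2852 * 14.0 / (2 * 21) = 950.7 um

950.7 um


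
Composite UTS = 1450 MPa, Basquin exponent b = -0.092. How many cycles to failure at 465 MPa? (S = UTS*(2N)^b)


N = 0.5 * (S/UTS)^(1/b) = 0.5 * (465/1450)^(1/-0.092) = 116845.4606 cycles

116845.4606 cycles


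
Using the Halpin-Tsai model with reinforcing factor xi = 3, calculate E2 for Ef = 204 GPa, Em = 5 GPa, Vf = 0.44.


eta = (Ef/Em - 1)/(Ef/Em + xi) = (40.8 - 1)/(40.8 + 3) = 0.9087
E2 = Em*(1+xi*eta*Vf)/(1-eta*Vf) = 18.32 GPa

18.32 GPa


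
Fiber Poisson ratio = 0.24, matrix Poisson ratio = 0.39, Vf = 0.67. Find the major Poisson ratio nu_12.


nu_12 = nu_f*Vf + nu_m*(1-Vf) = 0.24*0.67 + 0.39*0.33 = 0.2895

0.2895


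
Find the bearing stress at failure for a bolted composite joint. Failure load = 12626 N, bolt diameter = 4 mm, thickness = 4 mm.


sigma_br = F/(d*h) = 12626/(4*4) = 789.1 MPa

789.1 MPa


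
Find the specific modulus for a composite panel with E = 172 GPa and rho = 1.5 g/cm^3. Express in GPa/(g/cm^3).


Specific stiffness = E/rho = 172/1.5 = 114.7 GPa/(g/cm^3)

114.7 GPa/(g/cm^3)


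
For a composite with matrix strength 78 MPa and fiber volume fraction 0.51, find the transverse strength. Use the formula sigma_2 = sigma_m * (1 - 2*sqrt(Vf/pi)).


factor = 1 - 2*sqrt(0.51/pi) = 0.1942
sigma_2 = 78 * 0.1942 = 15.15 MPa

15.15 MPa


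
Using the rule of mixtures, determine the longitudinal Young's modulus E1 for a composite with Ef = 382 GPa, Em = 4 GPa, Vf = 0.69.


E1 = Ef*Vf + Em*(1-Vf) = 382*0.69 + 4*0.31 = 264.82 GPa

264.82 GPa


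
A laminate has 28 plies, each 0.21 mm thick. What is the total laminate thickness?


h = n * t_ply = 28 * 0.21 = 5.88 mm

5.88 mm


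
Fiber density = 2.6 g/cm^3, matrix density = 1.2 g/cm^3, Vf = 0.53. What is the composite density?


rho_c = rho_f*Vf + rho_m*(1-Vf) = 2.6*0.53 + 1.2*0.47 = 1.942 g/cm^3

1.942 g/cm^3


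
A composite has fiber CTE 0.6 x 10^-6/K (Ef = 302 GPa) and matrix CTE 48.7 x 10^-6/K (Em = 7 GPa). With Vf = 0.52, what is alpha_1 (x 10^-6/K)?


E1 = Ef*Vf + Em*(1-Vf) = 160.4
alpha_1 = (alpha_f*Ef*Vf + alpha_m*Em*(1-Vf))/E1 = 1.61 x 10^-6/K

1.61 x 10^-6/K


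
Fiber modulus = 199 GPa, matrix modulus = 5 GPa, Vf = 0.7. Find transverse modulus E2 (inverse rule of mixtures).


1/E2 = Vf/Ef + (1-Vf)/Em = 0.7/199 + 0.3/5
E2 = 15.74 GPa

15.74 GPa


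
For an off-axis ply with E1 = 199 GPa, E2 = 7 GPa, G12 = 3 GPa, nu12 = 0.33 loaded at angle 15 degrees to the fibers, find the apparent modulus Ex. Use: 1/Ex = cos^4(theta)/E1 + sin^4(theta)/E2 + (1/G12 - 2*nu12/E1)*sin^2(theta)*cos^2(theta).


cos^4(15) = 0.870513, sin^4(15) = 0.004487, sin^2(15)*cos^2(15) = 0.0625
1/G12 - 2*nu12/E1 = 1/3 - 2*0.33/199 = 0.330017 GPa^-1
1/Ex = 0.870513/199 + 0.004487/7 + 0.330017*0.0625 = 0.0256415 GPa^-1
Ex = 39.0 GPa

39.0 GPa


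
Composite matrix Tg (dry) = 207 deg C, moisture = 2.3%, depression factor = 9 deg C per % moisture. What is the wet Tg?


Tg_wet = Tg_dry - k*moisture = 207 - 9*2.3 = 186.3 deg C

186.3 deg C


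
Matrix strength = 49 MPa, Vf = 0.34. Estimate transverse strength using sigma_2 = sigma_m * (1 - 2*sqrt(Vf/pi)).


factor = 1 - 2*sqrt(0.34/pi) = 0.342
sigma_2 = 49 * 0.342 = 16.76 MPa

16.76 MPa


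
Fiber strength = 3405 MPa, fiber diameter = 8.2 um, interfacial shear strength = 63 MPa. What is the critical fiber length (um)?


Lc = sigma_f * d / (2 * tau_i) = 3405 * 8.2 / (2 * 63) = 221.6 um

221.6 um


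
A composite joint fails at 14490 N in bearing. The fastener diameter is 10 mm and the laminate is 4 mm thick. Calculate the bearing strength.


sigma_br = F/(d*h) = 14490/(10*4) = 362.3 MPa

362.3 MPa


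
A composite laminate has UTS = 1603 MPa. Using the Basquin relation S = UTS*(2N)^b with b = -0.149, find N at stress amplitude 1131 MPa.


N = 0.5 * (S/UTS)^(1/b) = 0.5 * (1131/1603)^(1/-0.149) = 5.1946 cycles

5.1946 cycles


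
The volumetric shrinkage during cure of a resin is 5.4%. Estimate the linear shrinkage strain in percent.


Linear shrinkage ≈ vol_shrink/3 = 5.4/3 = 1.8%

1.8%


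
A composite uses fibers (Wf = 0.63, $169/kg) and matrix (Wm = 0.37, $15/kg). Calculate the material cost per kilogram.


Cost = cost_f*Wf + cost_m*Wm = 169*0.63 + 15*0.37 = $112.02/kg

$112.02/kg


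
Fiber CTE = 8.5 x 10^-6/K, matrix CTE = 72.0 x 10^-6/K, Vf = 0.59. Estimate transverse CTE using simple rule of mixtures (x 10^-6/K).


alpha_2 = alpha_f*Vf + alpha_m*(1-Vf) = 8.5*0.59 + 72.0*0.41 = 34.5 x 10^-6/K

34.5 x 10^-6/K


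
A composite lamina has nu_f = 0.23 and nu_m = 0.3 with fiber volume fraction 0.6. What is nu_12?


nu_12 = nu_f*Vf + nu_m*(1-Vf) = 0.23*0.6 + 0.3*0.4 = 0.258

0.258


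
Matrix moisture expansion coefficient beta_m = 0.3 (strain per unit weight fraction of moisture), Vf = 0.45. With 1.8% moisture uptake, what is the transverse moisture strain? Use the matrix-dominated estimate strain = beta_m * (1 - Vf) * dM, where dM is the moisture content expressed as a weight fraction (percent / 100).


dM = 1.8/100 = 0.018
strain = beta_m * (1-Vf) * dM = 0.3 * 0.55 * 0.018 = 0.00297

0.00297


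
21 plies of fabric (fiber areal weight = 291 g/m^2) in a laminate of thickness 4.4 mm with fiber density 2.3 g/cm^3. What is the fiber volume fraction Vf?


Vf = n * FAW / (rho_f * h * 1000) = 21 * 291 / (2.3 * 4.4 * 1000) = 0.6039

0.6039


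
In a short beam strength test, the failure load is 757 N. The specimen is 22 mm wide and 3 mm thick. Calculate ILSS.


ILSS = 3F/(4bh) = 3*757/(4*22*3) = 8.6 MPa

8.6 MPa


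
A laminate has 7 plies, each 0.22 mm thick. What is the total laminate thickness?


h = n * t_ply = 7 * 0.22 = 1.54 mm

1.54 mm


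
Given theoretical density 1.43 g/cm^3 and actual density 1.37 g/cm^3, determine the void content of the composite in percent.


Void% = (rho_theo - rho_actual)/rho_theo * 100 = (1.43 - 1.37)/1.43 * 100 = 4.2%

4.2%


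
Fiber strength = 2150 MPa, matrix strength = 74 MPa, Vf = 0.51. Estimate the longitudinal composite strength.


sigma_1 = sigma_f*Vf + sigma_m*(1-Vf) = 2150*0.51 + 74*0.49 = 1132.8 MPa

1132.8 MPa


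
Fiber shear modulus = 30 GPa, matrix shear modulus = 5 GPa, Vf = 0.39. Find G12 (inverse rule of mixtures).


1/G12 = Vf/Gf + (1-Vf)/Gm = 0.39/30 + 0.61/5
G12 = 7.41 GPa

7.41 GPa


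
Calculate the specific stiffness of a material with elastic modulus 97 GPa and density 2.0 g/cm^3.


Specific stiffness = E/rho = 97/2.0 = 48.5 GPa/(g/cm^3)

48.5 GPa/(g/cm^3)


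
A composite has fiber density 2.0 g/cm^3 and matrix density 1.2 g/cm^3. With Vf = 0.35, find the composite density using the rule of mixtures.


rho_c = rho_f*Vf + rho_m*(1-Vf) = 2.0*0.35 + 1.2*0.65 = 1.48 g/cm^3

1.48 g/cm^3


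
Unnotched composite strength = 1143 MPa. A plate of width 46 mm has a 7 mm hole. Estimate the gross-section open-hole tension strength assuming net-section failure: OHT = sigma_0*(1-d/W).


OHT = sigma_0*(1-d/W) = 1143*(1-7/46) = 969.1 MPa

969.1 MPa


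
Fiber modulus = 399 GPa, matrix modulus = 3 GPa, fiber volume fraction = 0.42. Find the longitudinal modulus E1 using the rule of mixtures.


E1 = Ef*Vf + Em*(1-Vf) = 399*0.42 + 3*0.58 = 169.32 GPa

169.32 GPa


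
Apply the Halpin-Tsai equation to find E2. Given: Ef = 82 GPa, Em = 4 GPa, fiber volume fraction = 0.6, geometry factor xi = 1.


eta = (Ef/Em - 1)/(Ef/Em + xi) = (20.5 - 1)/(20.5 + 1) = 0.907
E2 = Em*(1+xi*eta*Vf)/(1-eta*Vf) = 13.55 GPa

13.55 GPa


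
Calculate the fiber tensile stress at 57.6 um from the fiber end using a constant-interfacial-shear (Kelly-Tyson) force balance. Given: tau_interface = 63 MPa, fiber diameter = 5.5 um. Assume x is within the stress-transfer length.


Force balance: sigma_f * (pi*d^2/4) = tau * (pi*d) * x  ->  sigma_f = 4 * tau * x / d
sigma_f = 4 * 63 * 57.6 / 5.5 = 2639.1 MPa

2639.1 MPa


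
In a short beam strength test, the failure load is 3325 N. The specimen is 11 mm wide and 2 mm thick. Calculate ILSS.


ILSS = 3F/(4bh) = 3*3325/(4*11*2) = 113.35 MPa

113.35 MPa


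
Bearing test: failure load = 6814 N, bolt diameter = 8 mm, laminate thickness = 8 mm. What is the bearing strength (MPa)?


sigma_br = F/(d*h) = 6814/(8*8) = 106.5 MPa

106.5 MPa


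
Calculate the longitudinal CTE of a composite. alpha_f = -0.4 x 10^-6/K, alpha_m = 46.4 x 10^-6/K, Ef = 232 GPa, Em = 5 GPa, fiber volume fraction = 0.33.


E1 = Ef*Vf + Em*(1-Vf) = 79.91
alpha_1 = (alpha_f*Ef*Vf + alpha_m*Em*(1-Vf))/E1 = 1.56 x 10^-6/K

1.56 x 10^-6/K


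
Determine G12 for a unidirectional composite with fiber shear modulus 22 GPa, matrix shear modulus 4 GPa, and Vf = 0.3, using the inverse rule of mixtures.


1/G12 = Vf/Gf + (1-Vf)/Gm = 0.3/22 + 0.7/4
G12 = 5.3 GPa

5.3 GPa


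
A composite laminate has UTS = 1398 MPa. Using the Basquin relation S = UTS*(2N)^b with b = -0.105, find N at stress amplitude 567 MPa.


N = 0.5 * (S/UTS)^(1/b) = 0.5 * (567/1398)^(1/-0.105) = 2701.3484 cycles

2701.3484 cycles


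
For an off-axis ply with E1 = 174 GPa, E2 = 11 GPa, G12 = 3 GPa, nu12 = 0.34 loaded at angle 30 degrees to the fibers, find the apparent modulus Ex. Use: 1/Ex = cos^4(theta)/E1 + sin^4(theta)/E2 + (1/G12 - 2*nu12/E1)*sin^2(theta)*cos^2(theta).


cos^4(30) = 0.5625, sin^4(30) = 0.0625, sin^2(30)*cos^2(30) = 0.1875
1/G12 - 2*nu12/E1 = 1/3 - 2*0.34/174 = 0.329425 GPa^-1
1/Ex = 0.5625/174 + 0.0625/11 + 0.329425*0.1875 = 0.0706818 GPa^-1
Ex = 14.15 GPa

14.15 GPa


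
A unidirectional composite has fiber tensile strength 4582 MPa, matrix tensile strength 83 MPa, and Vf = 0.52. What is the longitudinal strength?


sigma_1 = sigma_f*Vf + sigma_m*(1-Vf) = 4582*0.52 + 83*0.48 = 2422.5 MPa

2422.5 MPa


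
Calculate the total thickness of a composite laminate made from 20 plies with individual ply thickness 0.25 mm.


h = n * t_ply = 20 * 0.25 = 5.0 mm

5.0 mm


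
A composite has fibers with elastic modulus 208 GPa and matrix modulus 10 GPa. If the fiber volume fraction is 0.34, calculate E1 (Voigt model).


E1 = Ef*Vf + Em*(1-Vf) = 208*0.34 + 10*0.66 = 77.32 GPa

77.32 GPa


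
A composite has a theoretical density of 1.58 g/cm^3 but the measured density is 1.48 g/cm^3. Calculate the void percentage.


Void% = (rho_theo - rho_actual)/rho_theo * 100 = (1.58 - 1.48)/1.58 * 100 = 6.33%

6.33%


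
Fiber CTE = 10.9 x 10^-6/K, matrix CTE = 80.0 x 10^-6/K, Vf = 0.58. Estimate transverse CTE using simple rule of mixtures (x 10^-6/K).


alpha_2 = alpha_f*Vf + alpha_m*(1-Vf) = 10.9*0.58 + 80.0*0.42 = 39.9 x 10^-6/K

39.9 x 10^-6/K


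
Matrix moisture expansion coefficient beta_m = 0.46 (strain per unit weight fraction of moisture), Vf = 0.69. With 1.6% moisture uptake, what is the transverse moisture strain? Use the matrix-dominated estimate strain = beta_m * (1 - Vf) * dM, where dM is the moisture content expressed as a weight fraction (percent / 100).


dM = 1.6/100 = 0.016
strain = beta_m * (1-Vf) * dM = 0.46 * 0.31 * 0.016 = 0.0022816

0.0022816


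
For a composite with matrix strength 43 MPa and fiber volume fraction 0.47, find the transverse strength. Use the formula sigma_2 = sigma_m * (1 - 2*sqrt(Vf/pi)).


factor = 1 - 2*sqrt(0.47/pi) = 0.2264
sigma_2 = 43 * 0.2264 = 9.74 MPa

9.74 MPa


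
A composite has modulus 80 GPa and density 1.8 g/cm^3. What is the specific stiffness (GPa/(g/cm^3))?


Specific stiffness = E/rho = 80/1.8 = 44.4 GPa/(g/cm^3)

44.4 GPa/(g/cm^3)


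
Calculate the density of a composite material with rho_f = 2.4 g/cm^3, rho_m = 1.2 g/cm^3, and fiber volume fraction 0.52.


rho_c = rho_f*Vf + rho_m*(1-Vf) = 2.4*0.52 + 1.2*0.48 = 1.824 g/cm^3

1.824 g/cm^3


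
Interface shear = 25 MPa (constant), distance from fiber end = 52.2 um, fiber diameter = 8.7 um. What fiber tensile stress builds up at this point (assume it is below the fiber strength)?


Force balance: sigma_f * (pi*d^2/4) = tau * (pi*d) * x  ->  sigma_f = 4 * tau * x / d
sigma_f = 4 * 25 * 52.2 / 8.7 = 600.0 MPa

600.0 MPa


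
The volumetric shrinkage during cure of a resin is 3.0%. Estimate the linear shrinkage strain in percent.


Linear shrinkage ≈ vol_shrink/3 = 3.0/3 = 1.0%

1.0%


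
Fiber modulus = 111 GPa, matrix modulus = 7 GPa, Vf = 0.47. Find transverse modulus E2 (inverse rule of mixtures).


1/E2 = Vf/Ef + (1-Vf)/Em = 0.47/111 + 0.53/7
E2 = 12.51 GPa

12.51 GPa


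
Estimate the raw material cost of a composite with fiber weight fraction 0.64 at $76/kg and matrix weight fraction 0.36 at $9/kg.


Cost = cost_f*Wf + cost_m*Wm = 76*0.64 + 9*0.36 = $51.88/kg

$51.88/kg


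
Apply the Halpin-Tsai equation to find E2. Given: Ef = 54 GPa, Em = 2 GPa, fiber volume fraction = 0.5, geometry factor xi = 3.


eta = (Ef/Em - 1)/(Ef/Em + xi) = (27.0 - 1)/(27.0 + 3) = 0.8667
E2 = Em*(1+xi*eta*Vf)/(1-eta*Vf) = 8.12 GPa

8.12 GPa


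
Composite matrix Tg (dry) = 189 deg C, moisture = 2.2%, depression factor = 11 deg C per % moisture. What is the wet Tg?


Tg_wet = Tg_dry - k*moisture = 189 - 11*2.2 = 164.8 deg C

164.8 deg C


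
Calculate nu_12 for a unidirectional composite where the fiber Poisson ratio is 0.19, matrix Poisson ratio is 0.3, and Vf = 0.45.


nu_12 = nu_f*Vf + nu_m*(1-Vf) = 0.19*0.45 + 0.3*0.55 = 0.2505

0.2505


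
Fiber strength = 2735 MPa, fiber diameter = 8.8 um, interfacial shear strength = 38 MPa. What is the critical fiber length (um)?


Lc = sigma_f * d / (2 * tau_i) = 2735 * 8.8 / (2 * 38) = 316.7 um

316.7 um


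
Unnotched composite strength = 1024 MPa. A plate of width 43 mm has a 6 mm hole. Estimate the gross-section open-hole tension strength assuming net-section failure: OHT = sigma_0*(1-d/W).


OHT = sigma_0*(1-d/W) = 1024*(1-6/43) = 881.1 MPa

881.1 MPa


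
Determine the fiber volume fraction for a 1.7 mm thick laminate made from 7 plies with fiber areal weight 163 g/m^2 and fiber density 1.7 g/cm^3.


Vf = n * FAW / (rho_f * h * 1000) = 7 * 163 / (1.7 * 1.7 * 1000) = 0.3948

0.3948


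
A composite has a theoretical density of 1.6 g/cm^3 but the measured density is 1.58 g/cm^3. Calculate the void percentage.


Void% = (rho_theo - rho_actual)/rho_theo * 100 = (1.6 - 1.58)/1.6 * 100 = 1.25%

1.25%


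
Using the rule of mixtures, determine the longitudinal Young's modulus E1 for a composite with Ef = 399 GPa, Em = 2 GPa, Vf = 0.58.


E1 = Ef*Vf + Em*(1-Vf) = 399*0.58 + 2*0.42 = 232.26 GPa

232.26 GPa


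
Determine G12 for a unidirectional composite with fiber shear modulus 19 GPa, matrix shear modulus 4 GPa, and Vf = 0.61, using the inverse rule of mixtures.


1/G12 = Vf/Gf + (1-Vf)/Gm = 0.61/19 + 0.39/4
G12 = 7.72 GPa

7.72 GPa


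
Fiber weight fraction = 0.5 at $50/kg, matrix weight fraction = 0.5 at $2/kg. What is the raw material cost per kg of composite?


Cost = cost_f*Wf + cost_m*Wm = 50*0.5 + 2*0.5 = $26.0/kg

$26.0/kg


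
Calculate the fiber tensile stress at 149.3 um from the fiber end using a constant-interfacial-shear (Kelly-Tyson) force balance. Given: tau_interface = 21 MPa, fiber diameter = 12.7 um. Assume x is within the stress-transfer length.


Force balance: sigma_f * (pi*d^2/4) = tau * (pi*d) * x  ->  sigma_f = 4 * tau * x / d
sigma_f = 4 * 21 * 149.3 / 12.7 = 987.5 MPa

987.5 MPa


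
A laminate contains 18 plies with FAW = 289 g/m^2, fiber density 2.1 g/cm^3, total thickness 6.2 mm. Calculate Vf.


Vf = n * FAW / (rho_f * h * 1000) = 18 * 289 / (2.1 * 6.2 * 1000) = 0.3995

0.3995


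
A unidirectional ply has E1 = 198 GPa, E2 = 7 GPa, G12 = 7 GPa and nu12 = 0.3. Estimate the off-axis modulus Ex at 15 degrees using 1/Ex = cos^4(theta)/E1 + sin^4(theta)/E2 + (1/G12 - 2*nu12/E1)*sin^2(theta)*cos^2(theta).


cos^4(15) = 0.870513, sin^4(15) = 0.004487, sin^2(15)*cos^2(15) = 0.0625
1/G12 - 2*nu12/E1 = 1/7 - 2*0.3/198 = 0.139827 GPa^-1
1/Ex = 0.870513/198 + 0.004487/7 + 0.139827*0.0625 = 0.0137767 GPa^-1
Ex = 72.59 GPa

72.59 GPa


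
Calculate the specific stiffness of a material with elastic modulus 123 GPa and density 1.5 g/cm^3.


Specific stiffness = E/rho = 123/1.5 = 82.0 GPa/(g/cm^3)

82.0 GPa/(g/cm^3)


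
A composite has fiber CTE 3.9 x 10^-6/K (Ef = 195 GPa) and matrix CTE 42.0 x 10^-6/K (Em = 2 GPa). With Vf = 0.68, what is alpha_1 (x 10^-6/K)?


E1 = Ef*Vf + Em*(1-Vf) = 133.24
alpha_1 = (alpha_f*Ef*Vf + alpha_m*Em*(1-Vf))/E1 = 4.08 x 10^-6/K

4.08 x 10^-6/K


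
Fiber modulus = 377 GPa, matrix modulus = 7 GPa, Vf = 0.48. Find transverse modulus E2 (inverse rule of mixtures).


1/E2 = Vf/Ef + (1-Vf)/Em = 0.48/377 + 0.52/7
E2 = 13.23 GPa

13.23 GPa


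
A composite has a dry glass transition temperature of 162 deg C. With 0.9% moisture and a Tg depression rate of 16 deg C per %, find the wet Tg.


Tg_wet = Tg_dry - k*moisture = 162 - 16*0.9 = 147.6 deg C

147.6 deg C


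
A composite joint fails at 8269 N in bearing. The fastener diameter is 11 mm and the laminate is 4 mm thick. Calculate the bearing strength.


sigma_br = F/(d*h) = 8269/(11*4) = 187.9 MPa

187.9 MPa


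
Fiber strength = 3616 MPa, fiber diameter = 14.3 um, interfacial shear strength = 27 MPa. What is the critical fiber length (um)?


Lc = sigma_f * d / (2 * tau_i) = 3616 * 14.3 / (2 * 27) = 957.6 um

957.6 um


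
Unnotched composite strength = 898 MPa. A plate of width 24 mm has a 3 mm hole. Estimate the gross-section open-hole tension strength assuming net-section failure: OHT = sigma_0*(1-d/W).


OHT = sigma_0*(1-d/W) = 898*(1-3/24) = 785.8 MPa

785.8 MPa


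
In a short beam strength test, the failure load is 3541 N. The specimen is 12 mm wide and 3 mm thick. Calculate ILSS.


ILSS = 3F/(4bh) = 3*3541/(4*12*3) = 73.77 MPa

73.77 MPa


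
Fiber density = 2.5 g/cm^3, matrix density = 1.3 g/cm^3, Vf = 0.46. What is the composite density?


rho_c = rho_f*Vf + rho_m*(1-Vf) = 2.5*0.46 + 1.3*0.54 = 1.852 g/cm^3

1.852 g/cm^3


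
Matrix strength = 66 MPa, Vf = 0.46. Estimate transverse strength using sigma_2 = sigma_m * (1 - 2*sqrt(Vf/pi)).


factor = 1 - 2*sqrt(0.46/pi) = 0.2347
sigma_2 = 66 * 0.2347 = 15.49 MPa

15.49 MPa


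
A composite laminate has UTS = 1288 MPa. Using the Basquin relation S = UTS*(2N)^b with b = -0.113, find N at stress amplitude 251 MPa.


N = 0.5 * (S/UTS)^(1/b) = 0.5 * (251/1288)^(1/-0.113) = 964492.1351 cycles

964492.1351 cycles


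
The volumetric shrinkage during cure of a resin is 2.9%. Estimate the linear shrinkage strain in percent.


Linear shrinkage ≈ vol_shrink/3 = 2.9/3 = 0.967%

0.967%


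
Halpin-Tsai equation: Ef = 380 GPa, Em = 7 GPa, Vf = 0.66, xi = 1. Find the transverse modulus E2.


eta = (Ef/Em - 1)/(Ef/Em + xi) = (54.2857 - 1)/(54.2857 + 1) = 0.9638
E2 = Em*(1+xi*eta*Vf)/(1-eta*Vf) = 31.47 GPa

31.47 GPa


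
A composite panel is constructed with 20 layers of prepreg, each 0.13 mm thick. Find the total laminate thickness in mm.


h = n * t_ply = 20 * 0.13 = 2.6 mm

2.6 mm


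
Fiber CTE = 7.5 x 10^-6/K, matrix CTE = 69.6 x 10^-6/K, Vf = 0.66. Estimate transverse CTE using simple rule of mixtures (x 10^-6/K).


alpha_2 = alpha_f*Vf + alpha_m*(1-Vf) = 7.5*0.66 + 69.6*0.34 = 28.6 x 10^-6/K

28.6 x 10^-6/K


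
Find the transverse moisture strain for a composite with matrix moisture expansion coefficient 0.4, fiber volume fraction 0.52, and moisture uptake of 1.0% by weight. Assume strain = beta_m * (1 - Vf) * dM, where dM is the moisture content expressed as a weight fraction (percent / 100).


dM = 1.0/100 = 0.01
strain = beta_m * (1-Vf) * dM = 0.4 * 0.48 * 0.01 = 0.00192

0.00192


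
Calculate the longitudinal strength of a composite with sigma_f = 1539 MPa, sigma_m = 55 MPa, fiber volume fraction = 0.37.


sigma_1 = sigma_f*Vf + sigma_m*(1-Vf) = 1539*0.37 + 55*0.63 = 604.1 MPa

604.1 MPa


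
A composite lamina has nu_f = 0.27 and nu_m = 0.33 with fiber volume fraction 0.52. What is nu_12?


nu_12 = nu_f*Vf + nu_m*(1-Vf) = 0.27*0.52 + 0.33*0.48 = 0.2988

0.2988


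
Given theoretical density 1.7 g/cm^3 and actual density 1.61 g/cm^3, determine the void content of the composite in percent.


Void% = (rho_theo - rho_actual)/rho_theo * 100 = (1.7 - 1.61)/1.7 * 100 = 5.29%

5.29%


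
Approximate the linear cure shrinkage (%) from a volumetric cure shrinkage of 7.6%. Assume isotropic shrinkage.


Linear shrinkage ≈ vol_shrink/3 = 7.6/3 = 2.533%

2.533%


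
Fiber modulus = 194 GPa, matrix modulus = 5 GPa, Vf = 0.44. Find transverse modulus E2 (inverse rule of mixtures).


1/E2 = Vf/Ef + (1-Vf)/Em = 0.44/194 + 0.56/5
E2 = 8.75 GPa

8.75 GPa


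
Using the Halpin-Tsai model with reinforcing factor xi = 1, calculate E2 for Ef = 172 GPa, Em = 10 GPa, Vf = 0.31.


eta = (Ef/Em - 1)/(Ef/Em + xi) = (17.2 - 1)/(17.2 + 1) = 0.8901
E2 = Em*(1+xi*eta*Vf)/(1-eta*Vf) = 17.62 GPa

17.62 GPa


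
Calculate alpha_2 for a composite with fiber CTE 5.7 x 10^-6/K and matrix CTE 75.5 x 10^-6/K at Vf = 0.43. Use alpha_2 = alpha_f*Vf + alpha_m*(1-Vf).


alpha_2 = alpha_f*Vf + alpha_m*(1-Vf) = 5.7*0.43 + 75.5*0.57 = 45.5 x 10^-6/K

45.5 x 10^-6/K


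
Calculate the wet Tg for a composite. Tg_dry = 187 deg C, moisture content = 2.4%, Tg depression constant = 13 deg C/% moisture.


Tg_wet = Tg_dry - k*moisture = 187 - 13*2.4 = 155.8 deg C

155.8 deg C


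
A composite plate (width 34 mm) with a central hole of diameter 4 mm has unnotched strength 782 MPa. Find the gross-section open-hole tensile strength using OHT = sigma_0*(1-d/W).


OHT = sigma_0*(1-d/W) = 782*(1-4/34) = 690.0 MPa

690.0 MPa


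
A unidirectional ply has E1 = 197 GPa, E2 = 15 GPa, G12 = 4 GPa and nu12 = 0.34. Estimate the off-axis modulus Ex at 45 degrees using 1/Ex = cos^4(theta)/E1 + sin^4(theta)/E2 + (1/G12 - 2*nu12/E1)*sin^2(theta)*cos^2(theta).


cos^4(45) = 0.25, sin^4(45) = 0.25, sin^2(45)*cos^2(45) = 0.25
1/G12 - 2*nu12/E1 = 1/4 - 2*0.34/197 = 0.246548 GPa^-1
1/Ex = 0.25/197 + 0.25/15 + 0.246548*0.25 = 0.0795728 GPa^-1
Ex = 12.57 GPa

12.57 GPa


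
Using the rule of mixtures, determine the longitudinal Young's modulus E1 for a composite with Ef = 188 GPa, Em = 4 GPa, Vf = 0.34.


E1 = Ef*Vf + Em*(1-Vf) = 188*0.34 + 4*0.66 = 66.56 GPa

66.56 GPa


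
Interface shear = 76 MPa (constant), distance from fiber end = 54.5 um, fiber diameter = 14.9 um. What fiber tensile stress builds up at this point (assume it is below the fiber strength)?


Force balance: sigma_f * (pi*d^2/4) = tau * (pi*d) * x  ->  sigma_f = 4 * tau * x / d
sigma_f = 4 * 76 * 54.5 / 14.9 = 1111.9 MPa

1111.9 MPa


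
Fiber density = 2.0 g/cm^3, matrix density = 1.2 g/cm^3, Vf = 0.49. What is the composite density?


rho_c = rho_f*Vf + rho_m*(1-Vf) = 2.0*0.49 + 1.2*0.51 = 1.592 g/cm^3

1.592 g/cm^3


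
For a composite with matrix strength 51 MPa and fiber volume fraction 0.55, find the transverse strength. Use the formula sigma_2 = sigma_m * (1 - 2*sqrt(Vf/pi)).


factor = 1 - 2*sqrt(0.55/pi) = 0.1632
sigma_2 = 51 * 0.1632 = 8.32 MPa

8.32 MPa


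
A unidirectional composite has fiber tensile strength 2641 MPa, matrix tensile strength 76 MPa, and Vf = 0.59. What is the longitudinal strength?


sigma_1 = sigma_f*Vf + sigma_m*(1-Vf) = 2641*0.59 + 76*0.41 = 1589.4 MPa

1589.4 MPa


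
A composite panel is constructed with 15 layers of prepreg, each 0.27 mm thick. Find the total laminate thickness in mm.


h = n * t_ply = 15 * 0.27 = 4.05 mm

4.05 mm


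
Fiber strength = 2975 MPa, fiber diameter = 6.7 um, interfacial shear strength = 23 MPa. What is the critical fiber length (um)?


Lc = sigma_f * d / (2 * tau_i) = 2975 * 6.7 / (2 * 23) = 433.3 um

433.3 um


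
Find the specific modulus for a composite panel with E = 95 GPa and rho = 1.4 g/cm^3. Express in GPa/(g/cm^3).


Specific stiffness = E/rho = 95/1.4 = 67.9 GPa/(g/cm^3)

67.9 GPa/(g/cm^3)


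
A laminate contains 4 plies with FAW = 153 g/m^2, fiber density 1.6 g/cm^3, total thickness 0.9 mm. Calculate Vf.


Vf = n * FAW / (rho_f * h * 1000) = 4 * 153 / (1.6 * 0.9 * 1000) = 0.425

0.425


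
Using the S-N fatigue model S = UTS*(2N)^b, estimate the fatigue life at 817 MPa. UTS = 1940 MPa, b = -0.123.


N = 0.5 * (S/UTS)^(1/b) = 0.5 * (817/1940)^(1/-0.123) = 565.5399 cycles

565.5399 cycles


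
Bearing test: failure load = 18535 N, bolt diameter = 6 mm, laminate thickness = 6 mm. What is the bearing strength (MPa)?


sigma_br = F/(d*h) = 18535/(6*6) = 514.9 MPa

514.9 MPa


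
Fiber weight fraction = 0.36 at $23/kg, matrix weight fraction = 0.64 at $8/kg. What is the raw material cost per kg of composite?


Cost = cost_f*Wf + cost_m*Wm = 23*0.36 + 8*0.64 = $13.4/kg

$13.4/kg


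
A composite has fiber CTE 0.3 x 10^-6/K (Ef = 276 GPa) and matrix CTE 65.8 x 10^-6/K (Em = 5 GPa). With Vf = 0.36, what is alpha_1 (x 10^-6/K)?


E1 = Ef*Vf + Em*(1-Vf) = 102.56
alpha_1 = (alpha_f*Ef*Vf + alpha_m*Em*(1-Vf))/E1 = 2.34 x 10^-6/K

2.34 x 10^-6/K


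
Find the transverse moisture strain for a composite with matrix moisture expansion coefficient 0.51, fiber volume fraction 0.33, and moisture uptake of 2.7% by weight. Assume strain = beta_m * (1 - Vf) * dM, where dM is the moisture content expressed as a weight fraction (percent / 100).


dM = 2.7/100 = 0.027
strain = beta_m * (1-Vf) * dM = 0.51 * 0.67 * 0.027 = 0.0092259

0.0092259


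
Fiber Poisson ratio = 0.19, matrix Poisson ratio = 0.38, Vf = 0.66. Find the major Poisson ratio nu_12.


nu_12 = nu_f*Vf + nu_m*(1-Vf) = 0.19*0.66 + 0.38*0.34 = 0.2546

0.2546


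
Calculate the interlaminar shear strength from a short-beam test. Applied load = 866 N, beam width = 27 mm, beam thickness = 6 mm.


ILSS = 3F/(4bh) = 3*866/(4*27*6) = 4.01 MPa

4.01 MPa


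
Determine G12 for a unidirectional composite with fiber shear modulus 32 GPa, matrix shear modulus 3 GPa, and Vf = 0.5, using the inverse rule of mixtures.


1/G12 = Vf/Gf + (1-Vf)/Gm = 0.5/32 + 0.5/3
G12 = 5.49 GPa

5.49 GPa


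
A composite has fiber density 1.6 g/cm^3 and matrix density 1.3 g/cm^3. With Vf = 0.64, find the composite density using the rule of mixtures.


rho_c = rho_f*Vf + rho_m*(1-Vf) = 1.6*0.64 + 1.3*0.36 = 1.492 g/cm^3

1.492 g/cm^3


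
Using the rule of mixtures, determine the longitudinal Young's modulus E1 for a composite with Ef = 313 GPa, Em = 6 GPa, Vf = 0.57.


E1 = Ef*Vf + Em*(1-Vf) = 313*0.57 + 6*0.43 = 180.99 GPa

180.99 GPa


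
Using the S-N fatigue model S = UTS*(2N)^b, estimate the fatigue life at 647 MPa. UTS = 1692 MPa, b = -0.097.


N = 0.5 * (S/UTS)^(1/b) = 0.5 * (647/1692)^(1/-0.097) = 10070.5522 cycles

10070.5522 cycles


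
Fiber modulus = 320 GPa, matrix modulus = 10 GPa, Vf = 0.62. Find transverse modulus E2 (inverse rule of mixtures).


1/E2 = Vf/Ef + (1-Vf)/Em = 0.62/320 + 0.38/10
E2 = 25.04 GPa

25.04 GPa


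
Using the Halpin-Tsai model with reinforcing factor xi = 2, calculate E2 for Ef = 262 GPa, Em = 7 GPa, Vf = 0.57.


eta = (Ef/Em - 1)/(Ef/Em + xi) = (37.4286 - 1)/(37.4286 + 2) = 0.9239
E2 = Em*(1+xi*eta*Vf)/(1-eta*Vf) = 30.36 GPa

30.36 GPa


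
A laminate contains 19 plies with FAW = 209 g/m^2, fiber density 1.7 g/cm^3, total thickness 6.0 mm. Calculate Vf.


Vf = n * FAW / (rho_f * h * 1000) = 19 * 209 / (1.7 * 6.0 * 1000) = 0.3893

0.3893


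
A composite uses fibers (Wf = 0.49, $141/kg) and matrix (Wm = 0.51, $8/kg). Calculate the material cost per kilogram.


Cost = cost_f*Wf + cost_m*Wm = 141*0.49 + 8*0.51 = $73.17/kg

$73.17/kg


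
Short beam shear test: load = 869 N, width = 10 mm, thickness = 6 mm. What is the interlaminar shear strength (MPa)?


ILSS = 3F/(4bh) = 3*869/(4*10*6) = 10.86 MPa

10.86 MPa


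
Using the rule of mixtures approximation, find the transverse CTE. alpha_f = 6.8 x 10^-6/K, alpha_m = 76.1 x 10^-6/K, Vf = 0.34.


alpha_2 = alpha_f*Vf + alpha_m*(1-Vf) = 6.8*0.34 + 76.1*0.66 = 52.5 x 10^-6/K

52.5 x 10^-6/K


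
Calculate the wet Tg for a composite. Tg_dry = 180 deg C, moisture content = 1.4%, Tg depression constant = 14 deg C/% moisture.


Tg_wet = Tg_dry - k*moisture = 180 - 14*1.4 = 160.4 deg C

160.4 deg C


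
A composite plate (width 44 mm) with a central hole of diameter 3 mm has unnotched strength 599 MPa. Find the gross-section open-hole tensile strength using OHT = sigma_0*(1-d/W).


OHT = sigma_0*(1-d/W) = 599*(1-3/44) = 558.2 MPa

558.2 MPa


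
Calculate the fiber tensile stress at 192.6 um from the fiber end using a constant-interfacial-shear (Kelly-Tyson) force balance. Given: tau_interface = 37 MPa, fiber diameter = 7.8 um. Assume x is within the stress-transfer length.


Force balance: sigma_f * (pi*d^2/4) = tau * (pi*d) * x  ->  sigma_f = 4 * tau * x / d
sigma_f = 4 * 37 * 192.6 / 7.8 = 3654.5 MPa

3654.5 MPa


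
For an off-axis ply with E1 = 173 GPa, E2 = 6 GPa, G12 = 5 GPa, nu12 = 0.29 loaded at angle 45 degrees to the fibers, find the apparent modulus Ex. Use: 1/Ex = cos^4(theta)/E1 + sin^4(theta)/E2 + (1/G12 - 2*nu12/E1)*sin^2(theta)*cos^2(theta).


cos^4(45) = 0.25, sin^4(45) = 0.25, sin^2(45)*cos^2(45) = 0.25
1/G12 - 2*nu12/E1 = 1/5 - 2*0.29/173 = 0.196647 GPa^-1
1/Ex = 0.25/173 + 0.25/6 + 0.196647*0.25 = 0.0922736 GPa^-1
Ex = 10.84 GPa

10.84 GPa


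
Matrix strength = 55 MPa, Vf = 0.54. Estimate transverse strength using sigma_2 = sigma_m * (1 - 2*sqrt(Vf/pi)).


factor = 1 - 2*sqrt(0.54/pi) = 0.1708
sigma_2 = 55 * 0.1708 = 9.39 MPa

9.39 MPa


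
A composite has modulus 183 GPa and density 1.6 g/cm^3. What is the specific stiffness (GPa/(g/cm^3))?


Specific stiffness = E/rho = 183/1.6 = 114.4 GPa/(g/cm^3)

114.4 GPa/(g/cm^3)


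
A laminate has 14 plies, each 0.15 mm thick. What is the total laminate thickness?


h = n * t_ply = 14 * 0.15 = 2.1 mm

2.1 mm


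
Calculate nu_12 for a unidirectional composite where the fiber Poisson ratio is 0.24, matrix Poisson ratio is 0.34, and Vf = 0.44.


nu_12 = nu_f*Vf + nu_m*(1-Vf) = 0.24*0.44 + 0.34*0.56 = 0.296

0.296


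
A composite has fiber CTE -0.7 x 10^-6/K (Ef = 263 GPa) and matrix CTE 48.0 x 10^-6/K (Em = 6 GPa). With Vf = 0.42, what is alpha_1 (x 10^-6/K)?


E1 = Ef*Vf + Em*(1-Vf) = 113.94
alpha_1 = (alpha_f*Ef*Vf + alpha_m*Em*(1-Vf))/E1 = 0.79 x 10^-6/K

0.79 x 10^-6/K


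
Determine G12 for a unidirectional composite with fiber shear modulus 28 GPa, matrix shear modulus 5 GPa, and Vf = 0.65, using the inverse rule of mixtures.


1/G12 = Vf/Gf + (1-Vf)/Gm = 0.65/28 + 0.35/5
G12 = 10.73 GPa

10.73 GPa


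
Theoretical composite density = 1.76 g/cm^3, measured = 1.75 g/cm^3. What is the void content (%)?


Void% = (rho_theo - rho_actual)/rho_theo * 100 = (1.76 - 1.75)/1.76 * 100 = 0.57%

0.57%


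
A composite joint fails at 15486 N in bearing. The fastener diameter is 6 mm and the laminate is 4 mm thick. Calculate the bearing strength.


sigma_br = F/(d*h) = 15486/(6*4) = 645.3 MPa

645.3 MPa


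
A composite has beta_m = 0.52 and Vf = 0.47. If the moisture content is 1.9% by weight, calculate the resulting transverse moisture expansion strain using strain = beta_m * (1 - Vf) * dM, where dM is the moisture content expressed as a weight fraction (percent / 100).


dM = 1.9/100 = 0.019
strain = beta_m * (1-Vf) * dM = 0.52 * 0.53 * 0.019 = 0.0052364

0.0052364


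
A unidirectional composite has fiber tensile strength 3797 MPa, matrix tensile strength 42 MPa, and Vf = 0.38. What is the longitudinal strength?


sigma_1 = sigma_f*Vf + sigma_m*(1-Vf) = 3797*0.38 + 42*0.62 = 1468.9 MPa

1468.9 MPa


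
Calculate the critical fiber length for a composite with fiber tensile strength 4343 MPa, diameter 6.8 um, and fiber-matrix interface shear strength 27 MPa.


Lc = sigma_f * d / (2 * tau_i) = 4343 * 6.8 / (2 * 27) = 546.9 um

546.9 um


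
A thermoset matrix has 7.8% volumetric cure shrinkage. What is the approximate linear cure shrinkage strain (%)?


Linear shrinkage ≈ vol_shrink/3 = 7.8/3 = 2.6%

2.6%


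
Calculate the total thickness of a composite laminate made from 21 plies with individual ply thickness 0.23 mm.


h = n * t_ply = 21 * 0.23 = 4.83 mm

4.83 mm


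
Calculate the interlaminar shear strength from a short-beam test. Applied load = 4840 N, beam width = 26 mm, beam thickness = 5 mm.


ILSS = 3F/(4bh) = 3*4840/(4*26*5) = 27.92 MPa

27.92 MPa


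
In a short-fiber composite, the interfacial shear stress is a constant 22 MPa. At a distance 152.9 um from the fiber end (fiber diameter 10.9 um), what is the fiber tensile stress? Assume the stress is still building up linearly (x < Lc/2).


Force balance: sigma_f * (pi*d^2/4) = tau * (pi*d) * x  ->  sigma_f = 4 * tau * x / d
sigma_f = 4 * 22 * 152.9 / 10.9 = 1234.4 MPa

1234.4 MPa


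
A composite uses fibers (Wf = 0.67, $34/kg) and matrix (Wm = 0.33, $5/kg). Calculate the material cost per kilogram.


Cost = cost_f*Wf + cost_m*Wm = 34*0.67 + 5*0.33 = $24.43/kg

$24.43/kg


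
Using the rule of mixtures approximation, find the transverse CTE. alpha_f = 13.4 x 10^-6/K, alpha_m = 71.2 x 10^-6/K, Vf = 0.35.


alpha_2 = alpha_f*Vf + alpha_m*(1-Vf) = 13.4*0.35 + 71.2*0.65 = 51.0 x 10^-6/K

51.0 x 10^-6/K


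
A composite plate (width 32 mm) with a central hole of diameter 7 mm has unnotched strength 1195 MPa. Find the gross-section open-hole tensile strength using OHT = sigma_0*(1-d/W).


OHT = sigma_0*(1-d/W) = 1195*(1-7/32) = 933.6 MPa

933.6 MPa


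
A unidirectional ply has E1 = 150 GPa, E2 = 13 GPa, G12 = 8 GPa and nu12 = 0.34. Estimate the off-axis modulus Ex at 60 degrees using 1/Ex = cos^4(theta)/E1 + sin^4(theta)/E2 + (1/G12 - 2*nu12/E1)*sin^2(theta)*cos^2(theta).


cos^4(60) = 0.0625, sin^4(60) = 0.5625, sin^2(60)*cos^2(60) = 0.1875
1/G12 - 2*nu12/E1 = 1/8 - 2*0.34/150 = 0.120467 GPa^-1
1/Ex = 0.0625/150 + 0.5625/13 + 0.120467*0.1875 = 0.0662734 GPa^-1
Ex = 15.09 GPa

15.09 GPa


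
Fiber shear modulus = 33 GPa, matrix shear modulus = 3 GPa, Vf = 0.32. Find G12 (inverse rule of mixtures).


1/G12 = Vf/Gf + (1-Vf)/Gm = 0.32/33 + 0.68/3
G12 = 4.23 GPa

4.23 GPa


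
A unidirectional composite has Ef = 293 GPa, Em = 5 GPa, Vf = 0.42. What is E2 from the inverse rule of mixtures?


1/E2 = Vf/Ef + (1-Vf)/Em = 0.42/293 + 0.58/5
E2 = 8.52 GPa

8.52 GPa


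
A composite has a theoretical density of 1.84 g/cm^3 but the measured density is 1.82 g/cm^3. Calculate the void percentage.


Void% = (rho_theo - rho_actual)/rho_theo * 100 = (1.84 - 1.82)/1.84 * 100 = 1.09%

1.09%


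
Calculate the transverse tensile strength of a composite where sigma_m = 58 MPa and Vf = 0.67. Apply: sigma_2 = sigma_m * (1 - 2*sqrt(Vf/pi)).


factor = 1 - 2*sqrt(0.67/pi) = 0.0764
sigma_2 = 58 * 0.0764 = 4.43 MPa

4.43 MPa


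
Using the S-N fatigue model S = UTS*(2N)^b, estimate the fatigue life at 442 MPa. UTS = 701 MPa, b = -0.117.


N = 0.5 * (S/UTS)^(1/b) = 0.5 * (442/701)^(1/-0.117) = 25.7572 cycles

25.7572 cycles


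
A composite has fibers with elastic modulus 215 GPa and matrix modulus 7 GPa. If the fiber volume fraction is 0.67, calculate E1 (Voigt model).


E1 = Ef*Vf + Em*(1-Vf) = 215*0.67 + 7*0.33 = 146.36 GPa

146.36 GPa


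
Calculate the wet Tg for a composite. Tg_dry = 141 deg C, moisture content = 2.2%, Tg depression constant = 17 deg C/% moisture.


Tg_wet = Tg_dry - k*moisture = 141 - 17*2.2 = 103.6 deg C

103.6 deg C


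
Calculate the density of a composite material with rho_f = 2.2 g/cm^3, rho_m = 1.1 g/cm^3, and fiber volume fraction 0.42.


rho_c = rho_f*Vf + rho_m*(1-Vf) = 2.2*0.42 + 1.1*0.58 = 1.562 g/cm^3

1.562 g/cm^3


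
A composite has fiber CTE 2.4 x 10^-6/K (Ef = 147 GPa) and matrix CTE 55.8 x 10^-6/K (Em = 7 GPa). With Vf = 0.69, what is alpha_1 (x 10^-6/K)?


E1 = Ef*Vf + Em*(1-Vf) = 103.6
alpha_1 = (alpha_f*Ef*Vf + alpha_m*Em*(1-Vf))/E1 = 3.52 x 10^-6/K

3.52 x 10^-6/K
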